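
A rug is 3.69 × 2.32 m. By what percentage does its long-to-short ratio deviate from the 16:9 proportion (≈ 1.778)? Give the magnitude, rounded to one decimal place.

Ratio = 3.69 / 2.32 ≈ 1.5905.
Ideal 16:9 ≈ 1.7778. |1.5905 − 1.7778| / 1.7778 ≈ 10.54% → 10.5%.

10.5%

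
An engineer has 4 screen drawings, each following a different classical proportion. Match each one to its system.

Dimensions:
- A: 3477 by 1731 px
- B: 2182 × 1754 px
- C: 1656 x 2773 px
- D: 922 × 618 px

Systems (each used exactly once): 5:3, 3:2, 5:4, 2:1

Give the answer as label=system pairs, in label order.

A=2:1, B=5:4, C=5:3, D=3:2

A = 3477/1731 ≈ 2.009 → 2:1 (2.000)
B = 2182/1754 ≈ 1.244 → 5:4 (1.250)
C = 2773/1656 ≈ 1.675 → 5:3 (1.667)
D = 922/618 ≈ 1.492 → 3:2 (1.500)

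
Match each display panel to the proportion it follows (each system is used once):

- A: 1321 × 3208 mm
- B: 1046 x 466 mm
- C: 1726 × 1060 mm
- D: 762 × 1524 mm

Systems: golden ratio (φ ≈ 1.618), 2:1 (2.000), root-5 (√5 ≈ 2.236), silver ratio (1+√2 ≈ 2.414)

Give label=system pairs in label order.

Ratios: A ≈ 2.428; B ≈ 2.245; C ≈ 1.628; D ≈ 2.000.
Targets: golden ratio ≈ 1.618; 2:1 ≈ 2.000; root-5 ≈ 2.236; silver ratio ≈ 2.414.

A=silver ratio, B=root-5, C=golden ratio, D=2:1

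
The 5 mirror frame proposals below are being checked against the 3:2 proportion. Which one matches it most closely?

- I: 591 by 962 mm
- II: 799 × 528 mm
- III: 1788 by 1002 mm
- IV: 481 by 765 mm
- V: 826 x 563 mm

Ratios (long/short): I ≈ 1.628; II ≈ 1.513; III ≈ 1.784; IV ≈ 1.590; V ≈ 1.467.
3:2 ≈ 1.500; option II is nearest (Δ 0.013).

II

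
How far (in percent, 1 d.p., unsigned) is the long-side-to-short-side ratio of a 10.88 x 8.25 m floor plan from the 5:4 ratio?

Ratio = 10.88 / 8.25 ≈ 1.3188.
Ideal 5:4 = 1.2500. |1.3188 − 1.2500| / 1.2500 ≈ 5.50% → 5.5%.

5.5%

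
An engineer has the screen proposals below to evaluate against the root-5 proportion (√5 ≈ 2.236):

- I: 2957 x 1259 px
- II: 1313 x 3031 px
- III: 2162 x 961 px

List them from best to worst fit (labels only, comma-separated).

I: 2957/1259 ≈ 2.349 → |2.349 − 2.236| = 0.113
II: 3031/1313 ≈ 2.308 → |2.308 − 2.236| = 0.072
III: 2162/961 ≈ 2.250 → |2.250 − 2.236| = 0.014

III, II, I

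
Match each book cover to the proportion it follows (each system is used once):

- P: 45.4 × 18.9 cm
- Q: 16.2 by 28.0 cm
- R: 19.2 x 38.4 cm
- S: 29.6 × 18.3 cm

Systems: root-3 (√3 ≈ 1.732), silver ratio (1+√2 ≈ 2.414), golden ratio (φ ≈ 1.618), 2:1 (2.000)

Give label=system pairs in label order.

Ratios: P ≈ 2.402; Q ≈ 1.728; R ≈ 2.000; S ≈ 1.617.
Targets: root-3 ≈ 1.732; silver ratio ≈ 2.414; golden ratio ≈ 1.618; 2:1 ≈ 2.000.

P=silver ratio, Q=root-3, R=2:1, S=golden ratio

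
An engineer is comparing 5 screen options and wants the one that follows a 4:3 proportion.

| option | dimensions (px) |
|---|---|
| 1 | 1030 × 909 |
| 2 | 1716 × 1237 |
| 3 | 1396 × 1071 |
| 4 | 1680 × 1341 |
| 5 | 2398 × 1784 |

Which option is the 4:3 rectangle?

5

Target 4:3 ≈ 1.333.
1: 1.133 (Δ0.200)  2: 1.387 (Δ0.054)  3: 1.303 (Δ0.030)  4: 1.253 (Δ0.080)  5: 1.344 (Δ0.011)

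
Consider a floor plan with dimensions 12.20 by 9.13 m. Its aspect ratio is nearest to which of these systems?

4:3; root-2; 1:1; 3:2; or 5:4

Ratio = 12.20 / 9.13 ≈ 1.336.
Distances: 4:3 1.333 (Δ 0.003); root-2 1.414 (Δ 0.078); 1:1 1.000 (Δ 0.336); 3:2 1.500 (Δ 0.164); 5:4 1.250 (Δ 0.086).

4:3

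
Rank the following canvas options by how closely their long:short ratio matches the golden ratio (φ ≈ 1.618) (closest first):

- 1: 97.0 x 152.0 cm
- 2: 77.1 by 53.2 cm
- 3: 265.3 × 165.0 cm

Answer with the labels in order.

Ratios: 1 = 152.0 / 97.0 ≈ 1.567; 2 = 77.1 / 53.2 ≈ 1.449; 3 = 265.3 / 165.0 ≈ 1.608.
|Δ from 1.618|: 1 0.051; 2 0.169; 3 0.010.

3, 1, 2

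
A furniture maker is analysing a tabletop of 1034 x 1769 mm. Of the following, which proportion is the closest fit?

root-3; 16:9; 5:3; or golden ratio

1769/1034 ≈ 1.711. Nearest candidates are root-3 (1.732, off by 0.021) and 5:3 (1.667, off by 0.044).

root-3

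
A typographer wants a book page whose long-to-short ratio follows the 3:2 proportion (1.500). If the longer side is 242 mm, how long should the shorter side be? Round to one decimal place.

3:2 = 1.50000.
Shorter side = 242 ÷ 1.50000 ≈ 161.333 → 161.3 mm.

161.3 mm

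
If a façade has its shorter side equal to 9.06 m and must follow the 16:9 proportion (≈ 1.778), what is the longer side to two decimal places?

16.11 m

16:9 ≈ 1.77778.
Longer side = 9.06 × 1.77778 ≈ 16.1067 → 16.11 m.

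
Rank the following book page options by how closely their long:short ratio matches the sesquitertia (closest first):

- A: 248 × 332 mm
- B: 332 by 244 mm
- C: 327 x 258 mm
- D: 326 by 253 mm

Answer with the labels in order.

A, B, D, C

Ratios: A = 332 / 248 ≈ 1.339; B = 332 / 244 ≈ 1.361; C = 327 / 258 ≈ 1.267; D = 326 / 253 ≈ 1.289.
|Δ from 1.333|: A 0.006; B 0.028; C 0.066; D 0.044.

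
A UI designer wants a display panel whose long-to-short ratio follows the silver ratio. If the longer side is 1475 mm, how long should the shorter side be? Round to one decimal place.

silver ratio ≈ 2.41421.
Shorter side = 1475 ÷ 2.41421 ≈ 610.966 → 611.0 mm.

611.0 mm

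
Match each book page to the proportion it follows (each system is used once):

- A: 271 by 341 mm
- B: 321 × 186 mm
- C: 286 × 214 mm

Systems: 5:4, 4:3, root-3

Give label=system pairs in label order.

A=5:4, B=root-3, C=4:3

A = 341/271 ≈ 1.258 → 5:4 (1.250)
B = 321/186 ≈ 1.726 → root-3 (1.732)
C = 286/214 ≈ 1.336 → 4:3 (1.333)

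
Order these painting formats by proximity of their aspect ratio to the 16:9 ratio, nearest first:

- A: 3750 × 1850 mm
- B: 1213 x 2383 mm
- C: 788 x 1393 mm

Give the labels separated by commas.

A: 3750/1850 ≈ 2.027 → |2.027 − 1.778| = 0.249
B: 2383/1213 ≈ 1.965 → |1.965 − 1.778| = 0.187
C: 1393/788 ≈ 1.768 → |1.768 − 1.778| = 0.010

C, B, A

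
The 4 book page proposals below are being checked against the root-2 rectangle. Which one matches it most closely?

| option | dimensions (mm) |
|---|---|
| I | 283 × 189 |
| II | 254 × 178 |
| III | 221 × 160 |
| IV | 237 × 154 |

II

Ratios (long/short): I ≈ 1.497; II ≈ 1.427; III ≈ 1.381; IV ≈ 1.539.
root-2 ≈ 1.414; option II is nearest (Δ 0.013).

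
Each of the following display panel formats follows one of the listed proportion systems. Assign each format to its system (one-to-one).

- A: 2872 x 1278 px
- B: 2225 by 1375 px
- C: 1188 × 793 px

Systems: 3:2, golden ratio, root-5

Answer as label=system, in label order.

A=root-5, B=golden ratio, C=3:2

A = 2872/1278 ≈ 2.247 → root-5 (2.236)
B = 2225/1375 ≈ 1.618 → golden ratio (1.618)
C = 1188/793 ≈ 1.498 → 3:2 (1.500)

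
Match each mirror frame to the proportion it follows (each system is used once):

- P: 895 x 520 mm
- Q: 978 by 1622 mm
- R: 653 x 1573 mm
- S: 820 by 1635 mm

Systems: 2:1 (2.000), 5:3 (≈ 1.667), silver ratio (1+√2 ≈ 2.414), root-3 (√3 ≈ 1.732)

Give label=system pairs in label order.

Ratios: P ≈ 1.721; Q ≈ 1.658; R ≈ 2.409; S ≈ 1.994.
Targets: 2:1 ≈ 2.000; 5:3 ≈ 1.667; silver ratio ≈ 2.414; root-3 ≈ 1.732.

P=root-3, Q=5:3, R=silver ratio, S=2:1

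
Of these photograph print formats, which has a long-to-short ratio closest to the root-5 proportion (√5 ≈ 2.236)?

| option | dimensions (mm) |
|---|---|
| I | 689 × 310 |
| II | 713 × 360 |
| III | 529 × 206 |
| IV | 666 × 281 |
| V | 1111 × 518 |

I

Target root-5 ≈ 2.236.
I: 2.223 (Δ0.013)  II: 1.981 (Δ0.255)  III: 2.568 (Δ0.332)  IV: 2.370 (Δ0.134)  V: 2.145 (Δ0.091)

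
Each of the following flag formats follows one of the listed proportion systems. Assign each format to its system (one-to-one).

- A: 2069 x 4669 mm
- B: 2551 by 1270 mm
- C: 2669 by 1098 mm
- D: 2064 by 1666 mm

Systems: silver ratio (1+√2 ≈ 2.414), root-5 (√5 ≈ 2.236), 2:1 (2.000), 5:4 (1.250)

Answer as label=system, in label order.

Ratios: A ≈ 2.257; B ≈ 2.009; C ≈ 2.431; D ≈ 1.239.
Targets: silver ratio ≈ 2.414; root-5 ≈ 2.236; 2:1 ≈ 2.000; 5:4 ≈ 1.250.

A=root-5, B=2:1, C=silver ratio, D=5:4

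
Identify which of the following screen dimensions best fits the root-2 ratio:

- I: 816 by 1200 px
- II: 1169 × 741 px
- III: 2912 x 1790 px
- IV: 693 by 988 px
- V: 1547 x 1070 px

Ratios (long/short): I ≈ 1.471; II ≈ 1.578; III ≈ 1.627; IV ≈ 1.426; V ≈ 1.446.
root-2 ≈ 1.414; option IV is nearest (Δ 0.012).

IV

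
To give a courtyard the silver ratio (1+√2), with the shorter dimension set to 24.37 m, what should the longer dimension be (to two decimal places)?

58.83 m

silver ratio ≈ 2.41421.
Longer side = 24.37 × 2.41421 ≈ 58.8343 → 58.83 m.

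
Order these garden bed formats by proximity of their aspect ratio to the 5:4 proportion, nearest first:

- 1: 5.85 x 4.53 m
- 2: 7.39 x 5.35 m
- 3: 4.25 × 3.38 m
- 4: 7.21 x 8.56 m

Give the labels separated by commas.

1: 5.85/4.53 ≈ 1.291 → |1.291 − 1.250| = 0.041
2: 7.39/5.35 ≈ 1.381 → |1.381 − 1.250| = 0.131
3: 4.25/3.38 ≈ 1.257 → |1.257 − 1.250| = 0.007
4: 8.56/7.21 ≈ 1.187 → |1.187 − 1.250| = 0.063

3, 1, 4, 2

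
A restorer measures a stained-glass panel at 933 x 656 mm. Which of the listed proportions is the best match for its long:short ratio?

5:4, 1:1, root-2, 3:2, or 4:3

root-2

933/656 ≈ 1.422. Nearest candidates are root-2 (1.414, off by 0.008) and 3:2 (1.500, off by 0.078).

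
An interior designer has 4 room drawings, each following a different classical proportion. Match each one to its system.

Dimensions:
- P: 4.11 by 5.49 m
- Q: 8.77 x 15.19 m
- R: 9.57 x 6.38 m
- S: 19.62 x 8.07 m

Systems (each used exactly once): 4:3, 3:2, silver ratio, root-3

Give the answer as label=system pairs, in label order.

P=4:3, Q=root-3, R=3:2, S=silver ratio

Ratios: P ≈ 1.336; Q ≈ 1.732; R ≈ 1.500; S ≈ 2.431.
Targets: 4:3 ≈ 1.333; 3:2 ≈ 1.500; silver ratio ≈ 2.414; root-3 ≈ 1.732.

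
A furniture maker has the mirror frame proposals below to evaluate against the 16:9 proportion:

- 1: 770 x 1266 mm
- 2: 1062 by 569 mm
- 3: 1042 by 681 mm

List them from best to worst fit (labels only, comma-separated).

2, 1, 3

1: 1266/770 ≈ 1.644 → |1.644 − 1.778| = 0.134
2: 1062/569 ≈ 1.866 → |1.866 − 1.778| = 0.088
3: 1042/681 ≈ 1.530 → |1.530 − 1.778| = 0.248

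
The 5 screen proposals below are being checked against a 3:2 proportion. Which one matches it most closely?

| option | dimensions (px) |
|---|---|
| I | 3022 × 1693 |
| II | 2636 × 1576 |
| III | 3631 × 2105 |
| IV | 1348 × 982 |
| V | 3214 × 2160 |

Ratios (long/short): I ≈ 1.785; II ≈ 1.673; III ≈ 1.725; IV ≈ 1.373; V ≈ 1.488.
3:2 ≈ 1.500; option V is nearest (Δ 0.012).

V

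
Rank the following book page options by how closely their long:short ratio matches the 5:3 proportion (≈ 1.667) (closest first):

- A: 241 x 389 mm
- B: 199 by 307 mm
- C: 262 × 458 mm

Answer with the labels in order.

A, C, B

Ratios: A = 389 / 241 ≈ 1.614; B = 307 / 199 ≈ 1.543; C = 458 / 262 ≈ 1.748.
|Δ from 1.667|: A 0.053; B 0.124; C 0.081.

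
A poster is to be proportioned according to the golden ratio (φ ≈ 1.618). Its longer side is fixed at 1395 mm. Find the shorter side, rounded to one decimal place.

golden ratio ≈ 1.61803.
Shorter side = 1395 ÷ 1.61803 ≈ 862.160 → 862.2 mm.

862.2 mm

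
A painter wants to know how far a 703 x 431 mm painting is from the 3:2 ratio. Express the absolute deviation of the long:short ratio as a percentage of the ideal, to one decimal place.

Ratio = 703 / 431 ≈ 1.6311.
Ideal 3:2 = 1.5000. |1.6311 − 1.5000| / 1.5000 ≈ 8.74% → 8.7%.

8.7%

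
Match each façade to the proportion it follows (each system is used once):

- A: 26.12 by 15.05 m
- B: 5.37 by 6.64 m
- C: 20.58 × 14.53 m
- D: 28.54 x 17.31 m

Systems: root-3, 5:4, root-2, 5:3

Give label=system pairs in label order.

A=root-3, B=5:4, C=root-2, D=5:3

A = 26.12/15.05 ≈ 1.736 → root-3 (1.732)
B = 6.64/5.37 ≈ 1.236 → 5:4 (1.250)
C = 20.58/14.53 ≈ 1.416 → root-2 (1.414)
D = 28.54/17.31 ≈ 1.649 → 5:3 (1.667)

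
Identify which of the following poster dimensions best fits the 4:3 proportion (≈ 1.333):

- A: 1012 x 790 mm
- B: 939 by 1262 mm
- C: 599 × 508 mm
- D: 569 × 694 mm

Target 4:3 ≈ 1.333.
A: 1.281 (Δ0.052)  B: 1.344 (Δ0.011)  C: 1.179 (Δ0.154)  D: 1.220 (Δ0.113)

B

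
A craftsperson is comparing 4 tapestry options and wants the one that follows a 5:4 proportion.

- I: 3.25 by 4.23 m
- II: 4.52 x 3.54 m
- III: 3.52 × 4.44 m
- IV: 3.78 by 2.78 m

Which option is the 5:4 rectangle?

Target 5:4 ≈ 1.250.
I: 1.302 (Δ0.052)  II: 1.277 (Δ0.027)  III: 1.261 (Δ0.011)  IV: 1.360 (Δ0.110)

III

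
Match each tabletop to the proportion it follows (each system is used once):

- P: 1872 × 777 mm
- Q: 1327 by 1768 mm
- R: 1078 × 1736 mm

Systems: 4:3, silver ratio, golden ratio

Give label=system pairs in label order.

P = 1872/777 ≈ 2.409 → silver ratio (2.414)
Q = 1768/1327 ≈ 1.332 → 4:3 (1.333)
R = 1736/1078 ≈ 1.610 → golden ratio (1.618)

P=silver ratio, Q=4:3, R=golden ratio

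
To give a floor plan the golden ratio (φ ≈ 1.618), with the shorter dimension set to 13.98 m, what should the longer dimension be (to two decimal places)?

22.62 m

golden ratio ≈ 1.61803.
Longer side = 13.98 × 1.61803 ≈ 22.6201 → 22.62 m.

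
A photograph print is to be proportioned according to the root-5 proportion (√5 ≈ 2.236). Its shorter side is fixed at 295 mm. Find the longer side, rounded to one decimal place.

root-5 ≈ 2.23607.
Longer side = 295 × 2.23607 ≈ 659.641 → 659.6 mm.

659.6 mm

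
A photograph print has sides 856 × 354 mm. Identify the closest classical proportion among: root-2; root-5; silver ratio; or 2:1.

Ratio = 856 / 354 ≈ 2.418.
Distances: root-2 1.414 (Δ 1.004); root-5 2.236 (Δ 0.182); silver ratio 2.414 (Δ 0.004); 2:1 2.000 (Δ 0.418).

silver ratio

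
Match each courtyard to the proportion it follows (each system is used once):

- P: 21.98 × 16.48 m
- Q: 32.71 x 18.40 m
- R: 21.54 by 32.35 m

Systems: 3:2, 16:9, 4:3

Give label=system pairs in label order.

Ratios: P ≈ 1.334; Q ≈ 1.778; R ≈ 1.502.
Targets: 3:2 ≈ 1.500; 16:9 ≈ 1.778; 4:3 ≈ 1.333.

P=4:3, Q=16:9, R=3:2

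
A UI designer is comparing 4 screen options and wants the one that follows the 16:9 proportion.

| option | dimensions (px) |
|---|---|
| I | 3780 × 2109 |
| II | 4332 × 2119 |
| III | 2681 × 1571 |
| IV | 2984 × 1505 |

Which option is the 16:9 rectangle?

Target 16:9 ≈ 1.778.
I: 1.792 (Δ0.014)  II: 2.044 (Δ0.266)  III: 1.707 (Δ0.071)  IV: 1.983 (Δ0.205)

I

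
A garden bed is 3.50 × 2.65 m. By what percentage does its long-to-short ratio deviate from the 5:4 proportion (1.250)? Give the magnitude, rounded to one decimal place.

Ratio = 3.50 / 2.65 ≈ 1.3208.
Ideal 5:4 = 1.2500. |1.3208 − 1.2500| / 1.2500 ≈ 5.66% → 5.7%.

5.7%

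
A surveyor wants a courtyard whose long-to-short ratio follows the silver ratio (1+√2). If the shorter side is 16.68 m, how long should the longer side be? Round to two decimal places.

silver ratio ≈ 2.41421.
Longer side = 16.68 × 2.41421 ≈ 40.2690 → 40.27 m.

40.27 m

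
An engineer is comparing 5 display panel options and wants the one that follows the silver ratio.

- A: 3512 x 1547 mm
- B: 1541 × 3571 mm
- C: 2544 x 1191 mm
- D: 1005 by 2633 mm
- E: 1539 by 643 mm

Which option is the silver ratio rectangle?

E

Ratios (long/short): A ≈ 2.270; B ≈ 2.317; C ≈ 2.136; D ≈ 2.620; E ≈ 2.393.
silver ratio ≈ 2.414; option E is nearest (Δ 0.021).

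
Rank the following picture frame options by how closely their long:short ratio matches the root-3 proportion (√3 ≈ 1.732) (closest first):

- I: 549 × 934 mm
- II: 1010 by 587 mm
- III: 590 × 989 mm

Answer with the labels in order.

Ratios: I = 934 / 549 ≈ 1.701; II = 1010 / 587 ≈ 1.721; III = 989 / 590 ≈ 1.676.
|Δ from 1.732|: I 0.031; II 0.011; III 0.056.

II, I, III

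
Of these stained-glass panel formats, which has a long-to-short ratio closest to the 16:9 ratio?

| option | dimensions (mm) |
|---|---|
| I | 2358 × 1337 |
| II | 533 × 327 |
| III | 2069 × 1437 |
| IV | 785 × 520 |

I

Ratios (long/short): I ≈ 1.764; II ≈ 1.630; III ≈ 1.440; IV ≈ 1.510.
16:9 ≈ 1.778; option I is nearest (Δ 0.014).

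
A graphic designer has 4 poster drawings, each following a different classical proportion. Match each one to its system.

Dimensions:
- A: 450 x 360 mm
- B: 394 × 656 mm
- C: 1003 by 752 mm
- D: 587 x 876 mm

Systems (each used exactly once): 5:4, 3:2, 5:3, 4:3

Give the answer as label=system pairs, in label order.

Ratios: A ≈ 1.250; B ≈ 1.665; C ≈ 1.334; D ≈ 1.492.
Targets: 5:4 ≈ 1.250; 3:2 ≈ 1.500; 5:3 ≈ 1.667; 4:3 ≈ 1.333.

A=5:4, B=5:3, C=4:3, D=3:2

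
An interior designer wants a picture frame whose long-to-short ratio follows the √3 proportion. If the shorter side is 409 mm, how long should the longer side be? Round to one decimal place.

root-3 ≈ 1.73205.
Longer side = 409 × 1.73205 ≈ 708.408 → 708.4 mm.

708.4 mm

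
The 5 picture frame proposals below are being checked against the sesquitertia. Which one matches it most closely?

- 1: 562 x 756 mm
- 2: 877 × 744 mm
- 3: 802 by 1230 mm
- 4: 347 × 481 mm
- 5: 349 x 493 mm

Target 4:3 ≈ 1.333.
1: 1.345 (Δ0.012)  2: 1.179 (Δ0.154)  3: 1.534 (Δ0.201)  4: 1.386 (Δ0.053)  5: 1.413 (Δ0.080)

1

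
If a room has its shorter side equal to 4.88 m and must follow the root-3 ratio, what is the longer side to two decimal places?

8.45 m

root-3 ≈ 1.73205.
Longer side = 4.88 × 1.73205 ≈ 8.4524 → 8.45 m.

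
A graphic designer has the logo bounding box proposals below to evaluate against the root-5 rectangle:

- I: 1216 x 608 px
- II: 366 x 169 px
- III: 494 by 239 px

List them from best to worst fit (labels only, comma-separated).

I: 1216/608 ≈ 2.000 → |2.000 − 2.236| = 0.236
II: 366/169 ≈ 2.166 → |2.166 − 2.236| = 0.070
III: 494/239 ≈ 2.067 → |2.067 − 2.236| = 0.169

II, III, I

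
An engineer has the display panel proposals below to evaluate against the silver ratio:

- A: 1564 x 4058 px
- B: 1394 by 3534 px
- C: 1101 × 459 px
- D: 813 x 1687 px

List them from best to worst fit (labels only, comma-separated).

Ratios: A = 4058 / 1564 ≈ 2.595; B = 3534 / 1394 ≈ 2.535; C = 1101 / 459 ≈ 2.399; D = 1687 / 813 ≈ 2.075.
|Δ from 2.414|: A 0.181; B 0.121; C 0.015; D 0.339.

C, B, A, D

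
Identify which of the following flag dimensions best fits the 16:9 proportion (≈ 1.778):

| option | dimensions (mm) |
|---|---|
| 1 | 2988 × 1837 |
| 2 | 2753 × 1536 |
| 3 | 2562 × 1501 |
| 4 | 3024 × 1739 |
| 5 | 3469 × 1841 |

2

Target 16:9 ≈ 1.778.
1: 1.627 (Δ0.151)  2: 1.792 (Δ0.014)  3: 1.707 (Δ0.071)  4: 1.739 (Δ0.039)  5: 1.884 (Δ0.106)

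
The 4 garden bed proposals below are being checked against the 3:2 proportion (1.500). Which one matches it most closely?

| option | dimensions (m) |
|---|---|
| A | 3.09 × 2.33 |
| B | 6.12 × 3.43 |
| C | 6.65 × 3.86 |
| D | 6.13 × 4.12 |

D

Target 3:2 ≈ 1.500.
A: 1.326 (Δ0.174)  B: 1.784 (Δ0.284)  C: 1.723 (Δ0.223)  D: 1.488 (Δ0.012)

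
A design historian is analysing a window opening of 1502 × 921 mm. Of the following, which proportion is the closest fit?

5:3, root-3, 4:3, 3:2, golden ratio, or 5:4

1502/921 ≈ 1.631. Nearest candidates are golden ratio (1.618, off by 0.013) and 5:3 (1.667, off by 0.036).

golden ratio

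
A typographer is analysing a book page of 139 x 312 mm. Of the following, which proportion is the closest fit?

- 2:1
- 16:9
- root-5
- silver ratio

312/139 ≈ 2.245. Nearest candidates are root-5 (2.236, off by 0.009) and silver ratio (2.414, off by 0.169).

root-5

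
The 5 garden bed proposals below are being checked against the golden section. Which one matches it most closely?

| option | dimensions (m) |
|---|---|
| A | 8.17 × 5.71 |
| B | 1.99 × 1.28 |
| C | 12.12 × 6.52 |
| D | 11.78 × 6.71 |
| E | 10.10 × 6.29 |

E

Ratios (long/short): A ≈ 1.431; B ≈ 1.555; C ≈ 1.859; D ≈ 1.756; E ≈ 1.606.
golden ratio ≈ 1.618; option E is nearest (Δ 0.012).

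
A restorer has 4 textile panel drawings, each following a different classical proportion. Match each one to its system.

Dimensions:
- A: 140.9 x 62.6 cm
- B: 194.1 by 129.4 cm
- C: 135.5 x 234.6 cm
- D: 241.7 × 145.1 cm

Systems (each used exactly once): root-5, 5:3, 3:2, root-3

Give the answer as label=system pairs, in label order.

Ratios: A ≈ 2.251; B ≈ 1.500; C ≈ 1.731; D ≈ 1.666.
Targets: root-5 ≈ 2.236; 5:3 ≈ 1.667; 3:2 ≈ 1.500; root-3 ≈ 1.732.

A=root-5, B=3:2, C=root-3, D=5:3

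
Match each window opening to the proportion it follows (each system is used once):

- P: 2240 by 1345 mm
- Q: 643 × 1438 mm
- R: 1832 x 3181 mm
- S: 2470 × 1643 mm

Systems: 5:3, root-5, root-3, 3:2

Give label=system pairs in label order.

P=5:3, Q=root-5, R=root-3, S=3:2

Ratios: P ≈ 1.665; Q ≈ 2.236; R ≈ 1.736; S ≈ 1.503.
Targets: 5:3 ≈ 1.667; root-5 ≈ 2.236; root-3 ≈ 1.732; 3:2 ≈ 1.500.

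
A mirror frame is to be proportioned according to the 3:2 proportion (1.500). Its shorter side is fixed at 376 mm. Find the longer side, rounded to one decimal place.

564.0 mm

3:2 = 1.50000.
Longer side = 376 × 1.50000 ≈ 564.000 → 564.0 mm.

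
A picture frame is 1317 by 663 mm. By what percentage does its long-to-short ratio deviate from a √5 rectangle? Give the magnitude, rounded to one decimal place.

11.2%

Ratio = 1317 / 663 ≈ 1.9864.
Ideal root-5 ≈ 2.2361. |1.9864 − 2.2361| / 2.2361 ≈ 11.17% → 11.2%.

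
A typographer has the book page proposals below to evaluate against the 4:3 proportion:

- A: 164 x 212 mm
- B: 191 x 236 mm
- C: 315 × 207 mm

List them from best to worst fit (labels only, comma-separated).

A: 212/164 ≈ 1.293 → |1.293 − 1.333| = 0.040
B: 236/191 ≈ 1.236 → |1.236 − 1.333| = 0.097
C: 315/207 ≈ 1.522 → |1.522 − 1.333| = 0.189

A, B, C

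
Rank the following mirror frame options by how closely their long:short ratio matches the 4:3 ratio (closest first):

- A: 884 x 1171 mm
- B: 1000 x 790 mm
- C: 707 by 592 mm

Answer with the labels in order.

Ratios: A = 1171 / 884 ≈ 1.325; B = 1000 / 790 ≈ 1.266; C = 707 / 592 ≈ 1.194.
|Δ from 1.333|: A 0.008; B 0.067; C 0.139.

A, B, C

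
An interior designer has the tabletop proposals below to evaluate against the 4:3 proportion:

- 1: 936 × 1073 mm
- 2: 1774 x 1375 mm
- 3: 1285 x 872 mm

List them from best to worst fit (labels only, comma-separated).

2, 3, 1

Ratios: 1 = 1073 / 936 ≈ 1.146; 2 = 1774 / 1375 ≈ 1.290; 3 = 1285 / 872 ≈ 1.474.
|Δ from 1.333|: 1 0.187; 2 0.043; 3 0.141.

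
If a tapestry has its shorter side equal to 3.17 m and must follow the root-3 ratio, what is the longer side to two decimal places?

root-3 ≈ 1.73205.
Longer side = 3.17 × 1.73205 ≈ 5.4906 → 5.49 m.

5.49 m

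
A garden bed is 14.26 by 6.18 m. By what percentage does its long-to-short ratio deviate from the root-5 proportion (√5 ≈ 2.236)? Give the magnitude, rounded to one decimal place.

Ratio = 14.26 / 6.18 ≈ 2.3074.
Ideal root-5 ≈ 2.2361. |2.3074 − 2.2361| / 2.2361 ≈ 3.19% → 3.2%.

3.2%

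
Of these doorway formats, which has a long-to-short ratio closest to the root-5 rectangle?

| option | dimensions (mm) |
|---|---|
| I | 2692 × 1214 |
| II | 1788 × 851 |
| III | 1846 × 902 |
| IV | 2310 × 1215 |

Ratios (long/short): I ≈ 2.217; II ≈ 2.101; III ≈ 2.047; IV ≈ 1.901.
root-5 ≈ 2.236; option I is nearest (Δ 0.019).

I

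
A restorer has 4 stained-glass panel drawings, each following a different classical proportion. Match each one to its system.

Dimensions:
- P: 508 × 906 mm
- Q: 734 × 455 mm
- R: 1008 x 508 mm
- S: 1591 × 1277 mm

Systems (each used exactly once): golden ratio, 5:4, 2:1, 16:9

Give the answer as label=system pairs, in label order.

P = 906/508 ≈ 1.783 → 16:9 (1.778)
Q = 734/455 ≈ 1.613 → golden ratio (1.618)
R = 1008/508 ≈ 1.984 → 2:1 (2.000)
S = 1591/1277 ≈ 1.246 → 5:4 (1.250)

P=16:9, Q=golden ratio, R=2:1, S=5:4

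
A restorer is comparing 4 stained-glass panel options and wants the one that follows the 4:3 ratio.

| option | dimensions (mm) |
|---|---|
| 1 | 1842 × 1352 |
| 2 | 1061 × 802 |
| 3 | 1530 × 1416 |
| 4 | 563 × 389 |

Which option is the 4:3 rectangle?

2

Target 4:3 ≈ 1.333.
1: 1.362 (Δ0.029)  2: 1.323 (Δ0.010)  3: 1.081 (Δ0.252)  4: 1.447 (Δ0.114)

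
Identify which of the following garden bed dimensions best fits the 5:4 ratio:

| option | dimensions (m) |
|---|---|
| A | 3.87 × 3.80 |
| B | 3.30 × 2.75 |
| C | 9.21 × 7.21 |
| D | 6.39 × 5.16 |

Ratios (long/short): A ≈ 1.018; B ≈ 1.200; C ≈ 1.277; D ≈ 1.238.
5:4 ≈ 1.250; option D is nearest (Δ 0.012).

D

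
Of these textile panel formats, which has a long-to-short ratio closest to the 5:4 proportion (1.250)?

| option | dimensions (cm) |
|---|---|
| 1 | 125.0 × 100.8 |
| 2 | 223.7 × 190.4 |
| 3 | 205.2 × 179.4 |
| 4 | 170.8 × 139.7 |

1

Ratios (long/short): 1 ≈ 1.240; 2 ≈ 1.175; 3 ≈ 1.144; 4 ≈ 1.223.
5:4 ≈ 1.250; option 1 is nearest (Δ 0.010).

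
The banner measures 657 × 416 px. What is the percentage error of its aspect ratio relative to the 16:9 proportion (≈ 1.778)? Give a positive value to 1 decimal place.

Ratio = 657 / 416 ≈ 1.5793.
Ideal 16:9 ≈ 1.7778. |1.5793 − 1.7778| / 1.7778 ≈ 11.17% → 11.2%.

11.2%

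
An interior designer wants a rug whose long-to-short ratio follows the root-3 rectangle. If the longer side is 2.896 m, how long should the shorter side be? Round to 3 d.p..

1.672 m

root-3 ≈ 1.73205.
Shorter side = 2.896 ÷ 1.73205 ≈ 1.67201 → 1.672 m.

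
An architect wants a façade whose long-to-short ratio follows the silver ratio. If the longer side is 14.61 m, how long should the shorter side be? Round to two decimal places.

6.05 m

silver ratio ≈ 2.41421.
Shorter side = 14.61 ÷ 2.41421 ≈ 6.0517 → 6.05 m.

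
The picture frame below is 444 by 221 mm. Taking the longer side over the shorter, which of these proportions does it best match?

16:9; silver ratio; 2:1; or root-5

444/221 ≈ 2.009. Nearest candidates are 2:1 (2.000, off by 0.009) and root-5 (2.236, off by 0.227).

2:1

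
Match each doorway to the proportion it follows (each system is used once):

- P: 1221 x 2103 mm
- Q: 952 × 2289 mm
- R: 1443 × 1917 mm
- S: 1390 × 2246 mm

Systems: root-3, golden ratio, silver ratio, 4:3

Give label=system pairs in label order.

P=root-3, Q=silver ratio, R=4:3, S=golden ratio

P = 2103/1221 ≈ 1.722 → root-3 (1.732)
Q = 2289/952 ≈ 2.404 → silver ratio (2.414)
R = 1917/1443 ≈ 1.328 → 4:3 (1.333)
S = 2246/1390 ≈ 1.616 → golden ratio (1.618)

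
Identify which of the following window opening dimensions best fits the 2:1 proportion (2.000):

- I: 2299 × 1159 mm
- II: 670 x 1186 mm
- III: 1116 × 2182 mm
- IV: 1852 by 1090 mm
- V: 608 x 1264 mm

I

Target 2:1 ≈ 2.000.
I: 1.984 (Δ0.016)  II: 1.770 (Δ0.230)  III: 1.955 (Δ0.045)  IV: 1.699 (Δ0.301)  V: 2.079 (Δ0.079)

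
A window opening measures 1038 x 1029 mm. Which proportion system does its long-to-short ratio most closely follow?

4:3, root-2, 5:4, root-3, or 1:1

1038/1029 ≈ 1.009. Nearest candidates are 1:1 (1.000, off by 0.009) and 5:4 (1.250, off by 0.241).

1:1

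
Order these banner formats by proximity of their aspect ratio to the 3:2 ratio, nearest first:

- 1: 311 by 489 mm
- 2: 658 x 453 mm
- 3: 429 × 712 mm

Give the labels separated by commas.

2, 1, 3

1: 489/311 ≈ 1.572 → |1.572 − 1.500| = 0.072
2: 658/453 ≈ 1.453 → |1.453 − 1.500| = 0.047
3: 712/429 ≈ 1.660 → |1.660 − 1.500| = 0.160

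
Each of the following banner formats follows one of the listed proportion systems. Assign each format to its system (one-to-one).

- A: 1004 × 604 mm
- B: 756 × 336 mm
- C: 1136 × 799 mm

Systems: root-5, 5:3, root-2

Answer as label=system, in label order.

A=5:3, B=root-5, C=root-2

Ratios: A ≈ 1.662; B ≈ 2.250; C ≈ 1.422.
Targets: root-5 ≈ 2.236; 5:3 ≈ 1.667; root-2 ≈ 1.414.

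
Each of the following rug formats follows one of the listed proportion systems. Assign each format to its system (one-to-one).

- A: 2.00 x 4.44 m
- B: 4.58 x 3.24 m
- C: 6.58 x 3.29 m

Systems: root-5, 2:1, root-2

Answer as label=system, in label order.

A = 4.44/2.00 ≈ 2.220 → root-5 (2.236)
B = 4.58/3.24 ≈ 1.414 → root-2 (1.414)
C = 6.58/3.29 ≈ 2.000 → 2:1 (2.000)

A=root-5, B=root-2, C=2:1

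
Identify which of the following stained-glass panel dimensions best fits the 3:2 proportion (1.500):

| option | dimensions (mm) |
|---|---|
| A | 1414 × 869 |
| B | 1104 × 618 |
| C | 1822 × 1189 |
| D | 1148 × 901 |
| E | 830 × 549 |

Ratios (long/short): A ≈ 1.627; B ≈ 1.786; C ≈ 1.532; D ≈ 1.274; E ≈ 1.512.
3:2 ≈ 1.500; option E is nearest (Δ 0.012).

E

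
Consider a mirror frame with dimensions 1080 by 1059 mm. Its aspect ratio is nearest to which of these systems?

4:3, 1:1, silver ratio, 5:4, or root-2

1080/1059 ≈ 1.020. Nearest candidates are 1:1 (1.000, off by 0.020) and 5:4 (1.250, off by 0.230).

1:1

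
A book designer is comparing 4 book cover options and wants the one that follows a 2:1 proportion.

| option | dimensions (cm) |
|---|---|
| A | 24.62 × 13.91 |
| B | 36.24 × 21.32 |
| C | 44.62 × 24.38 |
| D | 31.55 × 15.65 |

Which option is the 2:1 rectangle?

D

Target 2:1 ≈ 2.000.
A: 1.770 (Δ0.230)  B: 1.700 (Δ0.300)  C: 1.830 (Δ0.170)  D: 2.016 (Δ0.016)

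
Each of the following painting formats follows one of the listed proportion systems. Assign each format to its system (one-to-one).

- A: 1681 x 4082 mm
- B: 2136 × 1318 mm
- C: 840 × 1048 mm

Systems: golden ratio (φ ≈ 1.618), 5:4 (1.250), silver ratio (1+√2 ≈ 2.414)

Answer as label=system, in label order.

A = 4082/1681 ≈ 2.428 → silver ratio (2.414)
B = 2136/1318 ≈ 1.621 → golden ratio (1.618)
C = 1048/840 ≈ 1.248 → 5:4 (1.250)

A=silver ratio, B=golden ratio, C=5:4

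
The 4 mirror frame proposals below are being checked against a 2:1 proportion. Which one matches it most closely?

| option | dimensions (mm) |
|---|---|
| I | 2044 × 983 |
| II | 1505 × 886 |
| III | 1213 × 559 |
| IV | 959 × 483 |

IV

Ratios (long/short): I ≈ 2.079; II ≈ 1.699; III ≈ 2.170; IV ≈ 1.986.
2:1 ≈ 2.000; option IV is nearest (Δ 0.014).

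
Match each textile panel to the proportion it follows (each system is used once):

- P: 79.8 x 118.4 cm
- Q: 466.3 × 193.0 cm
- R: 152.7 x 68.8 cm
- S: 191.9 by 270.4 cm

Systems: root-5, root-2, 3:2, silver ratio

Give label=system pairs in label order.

Ratios: P ≈ 1.484; Q ≈ 2.416; R ≈ 2.219; S ≈ 1.409.
Targets: root-5 ≈ 2.236; root-2 ≈ 1.414; 3:2 ≈ 1.500; silver ratio ≈ 2.414.

P=3:2, Q=silver ratio, R=root-5, S=root-2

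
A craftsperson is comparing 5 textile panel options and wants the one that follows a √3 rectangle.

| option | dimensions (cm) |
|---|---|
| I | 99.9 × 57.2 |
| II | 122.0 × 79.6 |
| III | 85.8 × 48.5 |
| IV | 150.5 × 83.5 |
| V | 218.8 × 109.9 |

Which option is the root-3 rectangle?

Ratios (long/short): I ≈ 1.747; II ≈ 1.533; III ≈ 1.769; IV ≈ 1.802; V ≈ 1.991.
root-3 ≈ 1.732; option I is nearest (Δ 0.015).

I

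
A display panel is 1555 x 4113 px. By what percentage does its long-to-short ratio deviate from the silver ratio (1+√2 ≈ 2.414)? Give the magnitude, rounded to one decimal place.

Ratio = 4113 / 1555 ≈ 2.6450.
Ideal silver ratio ≈ 2.4142. |2.6450 − 2.4142| / 2.4142 ≈ 9.56% → 9.6%.

9.6%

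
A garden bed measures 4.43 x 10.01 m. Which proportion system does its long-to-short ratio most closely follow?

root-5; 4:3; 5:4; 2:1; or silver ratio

root-5

Ratio = 10.01 / 4.43 ≈ 2.260.
Distances: root-5 2.236 (Δ 0.024); 4:3 1.333 (Δ 0.927); 5:4 1.250 (Δ 1.010); 2:1 2.000 (Δ 0.260); silver ratio 2.414 (Δ 0.154).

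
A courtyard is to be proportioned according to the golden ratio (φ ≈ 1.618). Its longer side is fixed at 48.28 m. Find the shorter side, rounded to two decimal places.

golden ratio ≈ 1.61803.
Shorter side = 48.28 ÷ 1.61803 ≈ 29.8388 → 29.84 m.

29.84 m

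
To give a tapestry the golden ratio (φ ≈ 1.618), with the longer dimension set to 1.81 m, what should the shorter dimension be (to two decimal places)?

1.12 m

golden ratio ≈ 1.61803.
Shorter side = 1.81 ÷ 1.61803 ≈ 1.1186 → 1.12 m.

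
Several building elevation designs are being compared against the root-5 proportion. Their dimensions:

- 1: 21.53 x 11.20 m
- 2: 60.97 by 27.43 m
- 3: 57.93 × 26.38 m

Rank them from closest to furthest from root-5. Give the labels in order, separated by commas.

Ratios: 1 = 21.53 / 11.20 ≈ 1.922; 2 = 60.97 / 27.43 ≈ 2.223; 3 = 57.93 / 26.38 ≈ 2.196.
|Δ from 2.236|: 1 0.314; 2 0.013; 3 0.040.

2, 3, 1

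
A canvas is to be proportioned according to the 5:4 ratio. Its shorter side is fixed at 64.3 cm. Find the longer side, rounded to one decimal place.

5:4 = 1.25000.
Longer side = 64.3 × 1.25000 ≈ 80.375 → 80.4 cm.

80.4 cm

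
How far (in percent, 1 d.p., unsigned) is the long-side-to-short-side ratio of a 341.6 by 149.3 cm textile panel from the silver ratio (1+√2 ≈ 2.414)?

Ratio = 341.6 / 149.3 ≈ 2.2880.
Ideal silver ratio ≈ 2.4142. |2.2880 − 2.4142| / 2.4142 ≈ 5.23% → 5.2%.

5.2%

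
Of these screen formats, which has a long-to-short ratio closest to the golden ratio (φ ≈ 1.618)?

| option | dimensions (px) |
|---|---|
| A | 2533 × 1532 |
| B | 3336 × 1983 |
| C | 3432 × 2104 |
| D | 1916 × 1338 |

C

Ratios (long/short): A ≈ 1.653; B ≈ 1.682; C ≈ 1.631; D ≈ 1.432.
golden ratio ≈ 1.618; option C is nearest (Δ 0.013).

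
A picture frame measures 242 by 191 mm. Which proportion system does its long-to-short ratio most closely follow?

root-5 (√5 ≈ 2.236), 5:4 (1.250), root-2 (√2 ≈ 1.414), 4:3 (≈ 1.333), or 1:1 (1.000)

242/191 ≈ 1.267. Nearest candidates are 5:4 (1.250, off by 0.017) and 4:3 (1.333, off by 0.066).

5:4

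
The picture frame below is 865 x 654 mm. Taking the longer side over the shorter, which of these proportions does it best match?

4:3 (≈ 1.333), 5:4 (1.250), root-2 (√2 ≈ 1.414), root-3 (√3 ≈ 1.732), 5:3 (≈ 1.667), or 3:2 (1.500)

4:3

865/654 ≈ 1.323. Nearest candidates are 4:3 (1.333, off by 0.010) and 5:4 (1.250, off by 0.073).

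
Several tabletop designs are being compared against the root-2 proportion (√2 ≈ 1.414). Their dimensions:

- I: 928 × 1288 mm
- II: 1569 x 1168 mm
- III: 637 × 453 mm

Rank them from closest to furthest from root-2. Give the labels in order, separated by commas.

I: 1288/928 ≈ 1.388 → |1.388 − 1.414| = 0.026
II: 1569/1168 ≈ 1.343 → |1.343 − 1.414| = 0.071
III: 637/453 ≈ 1.406 → |1.406 − 1.414| = 0.008

III, I, II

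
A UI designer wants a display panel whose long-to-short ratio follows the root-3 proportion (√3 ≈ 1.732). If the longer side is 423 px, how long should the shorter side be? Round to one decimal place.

root-3 ≈ 1.73205.
Shorter side = 423 ÷ 1.73205 ≈ 244.219 → 244.2 px.

244.2 px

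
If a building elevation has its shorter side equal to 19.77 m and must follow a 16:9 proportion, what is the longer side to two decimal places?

35.15 m

16:9 ≈ 1.77778.
Longer side = 19.77 × 1.77778 ≈ 35.1467 → 35.15 m.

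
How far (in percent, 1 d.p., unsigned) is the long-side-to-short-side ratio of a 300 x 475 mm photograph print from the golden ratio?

Ratio = 475 / 300 ≈ 1.5833.
Ideal golden ratio ≈ 1.6180. |1.5833 − 1.6180| / 1.6180 ≈ 2.14% → 2.1%.

2.1%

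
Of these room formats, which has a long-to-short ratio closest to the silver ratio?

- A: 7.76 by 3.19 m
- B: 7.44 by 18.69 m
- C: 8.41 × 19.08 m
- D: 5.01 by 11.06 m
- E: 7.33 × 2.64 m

A

Ratios (long/short): A ≈ 2.433; B ≈ 2.512; C ≈ 2.269; D ≈ 2.208; E ≈ 2.777.
silver ratio ≈ 2.414; option A is nearest (Δ 0.019).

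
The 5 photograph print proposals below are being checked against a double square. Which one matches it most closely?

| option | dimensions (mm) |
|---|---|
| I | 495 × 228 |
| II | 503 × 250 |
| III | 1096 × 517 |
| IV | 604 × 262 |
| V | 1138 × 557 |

Ratios (long/short): I ≈ 2.171; II ≈ 2.012; III ≈ 2.120; IV ≈ 2.305; V ≈ 2.043.
2:1 ≈ 2.000; option II is nearest (Δ 0.012).

II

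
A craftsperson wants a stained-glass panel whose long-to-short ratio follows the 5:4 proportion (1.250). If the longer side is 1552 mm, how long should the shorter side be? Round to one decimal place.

5:4 = 1.25000.
Shorter side = 1552 ÷ 1.25000 ≈ 1241.600 → 1241.6 mm.

1241.6 mm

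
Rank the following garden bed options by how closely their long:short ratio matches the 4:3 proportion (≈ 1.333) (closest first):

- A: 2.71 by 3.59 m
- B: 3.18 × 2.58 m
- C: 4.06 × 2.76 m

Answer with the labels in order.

A, B, C

A: 3.59/2.71 ≈ 1.325 → |1.325 − 1.333| = 0.008
B: 3.18/2.58 ≈ 1.233 → |1.233 − 1.333| = 0.100
C: 4.06/2.76 ≈ 1.471 → |1.471 − 1.333| = 0.138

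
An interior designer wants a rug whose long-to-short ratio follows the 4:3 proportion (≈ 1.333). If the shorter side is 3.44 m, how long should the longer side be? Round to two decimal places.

4.59 m

4:3 ≈ 1.33333.
Longer side = 3.44 × 1.33333 ≈ 4.5867 → 4.59 m.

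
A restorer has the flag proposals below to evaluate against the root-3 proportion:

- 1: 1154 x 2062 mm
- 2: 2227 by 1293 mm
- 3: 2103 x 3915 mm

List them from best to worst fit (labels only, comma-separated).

2, 1, 3

Ratios: 1 = 2062 / 1154 ≈ 1.787; 2 = 2227 / 1293 ≈ 1.722; 3 = 3915 / 2103 ≈ 1.862.
|Δ from 1.732|: 1 0.055; 2 0.010; 3 0.130.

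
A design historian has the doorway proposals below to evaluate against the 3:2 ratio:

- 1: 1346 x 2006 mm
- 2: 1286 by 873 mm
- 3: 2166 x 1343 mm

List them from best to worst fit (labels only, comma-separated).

1, 2, 3

Ratios: 1 = 2006 / 1346 ≈ 1.490; 2 = 1286 / 873 ≈ 1.473; 3 = 2166 / 1343 ≈ 1.613.
|Δ from 1.500|: 1 0.010; 2 0.027; 3 0.113.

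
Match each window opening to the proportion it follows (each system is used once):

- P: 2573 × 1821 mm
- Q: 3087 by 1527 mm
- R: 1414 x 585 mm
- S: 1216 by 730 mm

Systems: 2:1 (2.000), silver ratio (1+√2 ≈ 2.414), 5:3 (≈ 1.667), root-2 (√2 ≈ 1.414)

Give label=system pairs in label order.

P = 2573/1821 ≈ 1.413 → root-2 (1.414)
Q = 3087/1527 ≈ 2.022 → 2:1 (2.000)
R = 1414/585 ≈ 2.417 → silver ratio (2.414)
S = 1216/730 ≈ 1.666 → 5:3 (1.667)

P=root-2, Q=2:1, R=silver ratio, S=5:3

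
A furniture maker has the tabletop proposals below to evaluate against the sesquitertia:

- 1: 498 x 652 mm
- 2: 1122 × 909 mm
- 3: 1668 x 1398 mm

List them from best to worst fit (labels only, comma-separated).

Ratios: 1 = 652 / 498 ≈ 1.309; 2 = 1122 / 909 ≈ 1.234; 3 = 1668 / 1398 ≈ 1.193.
|Δ from 1.333|: 1 0.024; 2 0.099; 3 0.140.

1, 2, 3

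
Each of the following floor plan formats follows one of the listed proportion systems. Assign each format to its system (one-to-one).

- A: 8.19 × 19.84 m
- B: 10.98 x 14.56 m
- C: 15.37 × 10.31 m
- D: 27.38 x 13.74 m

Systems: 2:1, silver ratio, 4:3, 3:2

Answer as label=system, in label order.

A=silver ratio, B=4:3, C=3:2, D=2:1

Ratios: A ≈ 2.422; B ≈ 1.326; C ≈ 1.491; D ≈ 1.993.
Targets: 2:1 ≈ 2.000; silver ratio ≈ 2.414; 4:3 ≈ 1.333; 3:2 ≈ 1.500.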